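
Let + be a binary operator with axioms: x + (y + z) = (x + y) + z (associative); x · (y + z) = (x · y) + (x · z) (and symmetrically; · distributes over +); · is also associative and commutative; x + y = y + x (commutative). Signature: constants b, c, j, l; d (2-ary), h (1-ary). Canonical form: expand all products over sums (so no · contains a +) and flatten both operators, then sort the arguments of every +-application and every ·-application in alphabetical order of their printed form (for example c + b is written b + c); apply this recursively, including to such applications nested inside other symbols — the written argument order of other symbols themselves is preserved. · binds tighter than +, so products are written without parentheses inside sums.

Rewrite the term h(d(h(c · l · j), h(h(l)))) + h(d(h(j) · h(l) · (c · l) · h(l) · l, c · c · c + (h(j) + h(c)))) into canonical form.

Merge nested applications:  h(d(h(c · j · l), h(h(l)))) + h(d(c · h(j) · h(l) · h(l) · l · l, c · c · c + h(c) + h(j)))
Order the arguments:  h(d(c · h(j) · h(l) · h(l) · l · l, c · c · c + h(c) + h(j))) + h(d(h(c · j · l), h(h(l))))

Answer: h(d(c · h(j) · h(l) · h(l) · l · l, c · c · c + h(c) + h(j))) + h(d(h(c · j · l), h(h(l))))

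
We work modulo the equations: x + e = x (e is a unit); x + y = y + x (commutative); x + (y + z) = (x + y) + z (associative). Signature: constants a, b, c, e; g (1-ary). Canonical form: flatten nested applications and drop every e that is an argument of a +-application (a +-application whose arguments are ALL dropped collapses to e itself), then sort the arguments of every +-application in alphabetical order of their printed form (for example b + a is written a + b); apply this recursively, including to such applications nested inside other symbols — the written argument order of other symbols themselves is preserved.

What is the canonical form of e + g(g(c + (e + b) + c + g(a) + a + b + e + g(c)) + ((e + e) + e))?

Answer: g(g(a + b + b + c + c + g(a) + g(c)))

Derivation:
Inside:  g(g(c + (e + b) + c + g(a) + a + b + e + g(c)) + ((e + e) + e))  →  g(g(a + b + b + c + c + g(a) + g(c)))
Units out:  drop e
Sort:  g(g(a + b + b + c + c + g(a) + g(c)))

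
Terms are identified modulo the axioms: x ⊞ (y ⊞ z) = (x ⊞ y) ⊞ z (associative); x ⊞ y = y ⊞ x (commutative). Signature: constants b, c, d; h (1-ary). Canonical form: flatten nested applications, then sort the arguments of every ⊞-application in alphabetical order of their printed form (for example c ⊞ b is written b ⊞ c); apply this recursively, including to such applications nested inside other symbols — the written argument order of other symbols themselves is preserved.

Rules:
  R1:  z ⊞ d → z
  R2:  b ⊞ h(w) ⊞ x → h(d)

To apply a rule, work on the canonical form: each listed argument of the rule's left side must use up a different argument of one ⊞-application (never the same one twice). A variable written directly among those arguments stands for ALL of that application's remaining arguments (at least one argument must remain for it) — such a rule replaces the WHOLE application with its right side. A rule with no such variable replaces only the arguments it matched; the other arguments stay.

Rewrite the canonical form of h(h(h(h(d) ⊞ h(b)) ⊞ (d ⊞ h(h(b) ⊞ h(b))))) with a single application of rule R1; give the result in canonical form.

Canonical form:  h(h(d ⊞ h(h(b) ⊞ h(b)) ⊞ h(h(b) ⊞ h(d))))
Match R1:  consume d;  z := h(h(b) ⊞ h(b)) ⊞ h(h(b) ⊞ h(d))
The extension variable absorbs all remaining arguments, so the whole application is rewritten.
Result:  h(h(h(h(b) ⊞ h(b)) ⊞ h(h(b) ⊞ h(d))))

Answer: h(h(h(h(b) ⊞ h(b)) ⊞ h(h(b) ⊞ h(d))))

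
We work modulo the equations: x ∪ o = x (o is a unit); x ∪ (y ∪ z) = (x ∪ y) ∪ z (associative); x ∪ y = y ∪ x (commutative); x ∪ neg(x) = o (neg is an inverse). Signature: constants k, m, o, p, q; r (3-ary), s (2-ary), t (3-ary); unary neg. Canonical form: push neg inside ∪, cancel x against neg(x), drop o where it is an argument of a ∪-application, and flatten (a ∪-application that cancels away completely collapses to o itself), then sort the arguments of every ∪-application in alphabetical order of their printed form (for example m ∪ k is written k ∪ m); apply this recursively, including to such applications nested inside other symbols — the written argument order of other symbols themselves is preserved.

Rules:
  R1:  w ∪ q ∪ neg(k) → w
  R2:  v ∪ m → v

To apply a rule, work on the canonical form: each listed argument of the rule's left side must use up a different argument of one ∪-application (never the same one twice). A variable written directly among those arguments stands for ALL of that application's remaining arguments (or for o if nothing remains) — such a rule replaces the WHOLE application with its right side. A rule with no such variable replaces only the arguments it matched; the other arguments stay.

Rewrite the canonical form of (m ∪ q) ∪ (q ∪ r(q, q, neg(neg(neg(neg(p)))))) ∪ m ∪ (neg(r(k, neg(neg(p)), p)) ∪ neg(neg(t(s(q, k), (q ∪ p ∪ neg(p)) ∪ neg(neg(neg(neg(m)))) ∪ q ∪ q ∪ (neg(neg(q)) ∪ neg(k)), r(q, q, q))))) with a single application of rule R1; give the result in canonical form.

Answer: m ∪ m ∪ neg(r(k, p, p)) ∪ q ∪ q ∪ r(q, q, p) ∪ t(s(q, k), m ∪ q ∪ q ∪ q, r(q, q, q))

Derivation:
Canonical form:  m ∪ m ∪ neg(r(k, p, p)) ∪ q ∪ q ∪ r(q, q, p) ∪ t(s(q, k), m ∪ neg(k) ∪ q ∪ q ∪ q ∪ q, r(q, q, q))
Apply R1:  consuming neg(k), q;  w := m ∪ q ∪ q ∪ q
The extension variable absorbs all remaining arguments, so the whole application is rewritten.
Giving:  m ∪ m ∪ neg(r(k, p, p)) ∪ q ∪ q ∪ r(q, q, p) ∪ t(s(q, k), m ∪ q ∪ q ∪ q, r(q, q, q))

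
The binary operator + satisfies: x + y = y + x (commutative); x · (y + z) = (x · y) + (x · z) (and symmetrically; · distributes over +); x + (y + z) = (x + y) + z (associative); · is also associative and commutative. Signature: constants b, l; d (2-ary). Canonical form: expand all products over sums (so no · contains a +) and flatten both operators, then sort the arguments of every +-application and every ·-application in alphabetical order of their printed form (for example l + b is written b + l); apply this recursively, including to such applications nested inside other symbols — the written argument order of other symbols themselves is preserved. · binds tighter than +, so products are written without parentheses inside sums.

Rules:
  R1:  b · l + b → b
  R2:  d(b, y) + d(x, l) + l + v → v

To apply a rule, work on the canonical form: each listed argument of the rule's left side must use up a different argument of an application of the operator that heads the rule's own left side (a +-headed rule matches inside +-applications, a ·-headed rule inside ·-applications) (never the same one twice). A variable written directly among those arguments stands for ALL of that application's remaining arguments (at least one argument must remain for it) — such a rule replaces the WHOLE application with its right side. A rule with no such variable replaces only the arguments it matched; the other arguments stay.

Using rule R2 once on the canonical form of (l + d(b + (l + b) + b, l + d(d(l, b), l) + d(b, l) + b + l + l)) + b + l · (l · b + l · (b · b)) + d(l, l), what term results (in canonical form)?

Answer: b + b · b · l · l + b · l · l + d(b + b + b + l, b + l + l) + d(l, l) + l

Derivation:
Canonical form:  b + b · b · l · l + b · l · l + d(b + b + b + l, b + d(b, l) + d(d(l, b), l) + l + l + l) + d(l, l) + l
R2 matches:  uses d(b, l), d(d(l, b), l), l;  v := b + l + l, x := d(l, b), y := l
Every leftover argument binds to the variable; the entire application is replaced.
Giving:  b + b · b · l · l + b · l · l + d(b + b + b + l, b + l + l) + d(l, l) + l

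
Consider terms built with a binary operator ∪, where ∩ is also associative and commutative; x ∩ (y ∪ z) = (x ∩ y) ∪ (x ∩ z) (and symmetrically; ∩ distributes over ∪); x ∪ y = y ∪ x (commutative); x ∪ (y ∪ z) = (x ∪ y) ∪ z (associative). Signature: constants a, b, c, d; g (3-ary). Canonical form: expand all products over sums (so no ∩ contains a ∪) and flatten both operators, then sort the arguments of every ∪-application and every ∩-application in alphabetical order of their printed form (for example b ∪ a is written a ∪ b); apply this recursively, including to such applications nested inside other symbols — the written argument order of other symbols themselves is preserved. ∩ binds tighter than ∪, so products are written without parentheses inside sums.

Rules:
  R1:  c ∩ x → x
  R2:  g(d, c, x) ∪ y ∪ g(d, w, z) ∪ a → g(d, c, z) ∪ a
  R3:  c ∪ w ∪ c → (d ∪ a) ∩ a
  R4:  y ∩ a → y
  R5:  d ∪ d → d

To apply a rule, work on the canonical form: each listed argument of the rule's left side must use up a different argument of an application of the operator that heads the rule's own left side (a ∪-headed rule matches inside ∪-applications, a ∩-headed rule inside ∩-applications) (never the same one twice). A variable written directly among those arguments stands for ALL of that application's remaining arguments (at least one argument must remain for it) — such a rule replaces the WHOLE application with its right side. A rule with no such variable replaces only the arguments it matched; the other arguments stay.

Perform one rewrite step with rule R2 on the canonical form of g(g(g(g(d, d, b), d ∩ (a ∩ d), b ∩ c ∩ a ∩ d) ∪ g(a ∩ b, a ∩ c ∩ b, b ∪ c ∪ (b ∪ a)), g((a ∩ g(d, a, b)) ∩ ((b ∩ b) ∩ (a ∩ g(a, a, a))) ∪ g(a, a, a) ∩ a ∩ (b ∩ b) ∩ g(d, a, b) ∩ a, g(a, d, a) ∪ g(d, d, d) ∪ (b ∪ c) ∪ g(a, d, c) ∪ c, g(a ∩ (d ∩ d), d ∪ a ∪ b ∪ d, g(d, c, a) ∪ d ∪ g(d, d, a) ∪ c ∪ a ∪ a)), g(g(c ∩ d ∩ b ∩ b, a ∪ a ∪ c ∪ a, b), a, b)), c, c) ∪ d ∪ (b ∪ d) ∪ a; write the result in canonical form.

Canonical form:  a ∪ b ∪ d ∪ d ∪ g(g(g(a ∩ b, a ∩ b ∩ c, a ∪ b ∪ b ∪ c) ∪ g(g(d, d, b), a ∩ d ∩ d, a ∩ b ∩ c ∩ d), g(a ∩ a ∩ b ∩ b ∩ g(a, a, a) ∩ g(d, a, b) ∪ a ∩ a ∩ b ∩ b ∩ g(a, a, a) ∩ g(d, a, b), b ∪ c ∪ c ∪ g(a, d, a) ∪ g(a, d, c) ∪ g(d, d, d), g(a ∩ d ∩ d, a ∪ b ∪ d ∪ d, a ∪ a ∪ c ∪ d ∪ g(d, c, a) ∪ g(d, d, a))), g(g(b ∩ b ∩ c ∩ d, a ∪ a ∪ a ∪ c, b), a, b)), c, c)
Apply R2:  consuming a, g(d, c, a), g(d, d, a);  w := d, x := a, y := a ∪ c ∪ d, z := a
The variable takes the whole remainder — replace the entire application.
New term:  a ∪ b ∪ d ∪ d ∪ g(g(g(a ∩ b, a ∩ b ∩ c, a ∪ b ∪ b ∪ c) ∪ g(g(d, d, b), a ∩ d ∩ d, a ∩ b ∩ c ∩ d), g(a ∩ a ∩ b ∩ b ∩ g(a, a, a) ∩ g(d, a, b) ∪ a ∩ a ∩ b ∩ b ∩ g(a, a, a) ∩ g(d, a, b), b ∪ c ∪ c ∪ g(a, d, a) ∪ g(a, d, c) ∪ g(d, d, d), g(a ∩ d ∩ d, a ∪ b ∪ d ∪ d, a ∪ g(d, c, a))), g(g(b ∩ b ∩ c ∩ d, a ∪ a ∪ a ∪ c, b), a, b)), c, c)

Answer: a ∪ b ∪ d ∪ d ∪ g(g(g(a ∩ b, a ∩ b ∩ c, a ∪ b ∪ b ∪ c) ∪ g(g(d, d, b), a ∩ d ∩ d, a ∩ b ∩ c ∩ d), g(a ∩ a ∩ b ∩ b ∩ g(a, a, a) ∩ g(d, a, b) ∪ a ∩ a ∩ b ∩ b ∩ g(a, a, a) ∩ g(d, a, b), b ∪ c ∪ c ∪ g(a, d, a) ∪ g(a, d, c) ∪ g(d, d, d), g(a ∩ d ∩ d, a ∪ b ∪ d ∪ d, a ∪ g(d, c, a))), g(g(b ∩ b ∩ c ∩ d, a ∪ a ∪ a ∪ c, b), a, b)), c, c)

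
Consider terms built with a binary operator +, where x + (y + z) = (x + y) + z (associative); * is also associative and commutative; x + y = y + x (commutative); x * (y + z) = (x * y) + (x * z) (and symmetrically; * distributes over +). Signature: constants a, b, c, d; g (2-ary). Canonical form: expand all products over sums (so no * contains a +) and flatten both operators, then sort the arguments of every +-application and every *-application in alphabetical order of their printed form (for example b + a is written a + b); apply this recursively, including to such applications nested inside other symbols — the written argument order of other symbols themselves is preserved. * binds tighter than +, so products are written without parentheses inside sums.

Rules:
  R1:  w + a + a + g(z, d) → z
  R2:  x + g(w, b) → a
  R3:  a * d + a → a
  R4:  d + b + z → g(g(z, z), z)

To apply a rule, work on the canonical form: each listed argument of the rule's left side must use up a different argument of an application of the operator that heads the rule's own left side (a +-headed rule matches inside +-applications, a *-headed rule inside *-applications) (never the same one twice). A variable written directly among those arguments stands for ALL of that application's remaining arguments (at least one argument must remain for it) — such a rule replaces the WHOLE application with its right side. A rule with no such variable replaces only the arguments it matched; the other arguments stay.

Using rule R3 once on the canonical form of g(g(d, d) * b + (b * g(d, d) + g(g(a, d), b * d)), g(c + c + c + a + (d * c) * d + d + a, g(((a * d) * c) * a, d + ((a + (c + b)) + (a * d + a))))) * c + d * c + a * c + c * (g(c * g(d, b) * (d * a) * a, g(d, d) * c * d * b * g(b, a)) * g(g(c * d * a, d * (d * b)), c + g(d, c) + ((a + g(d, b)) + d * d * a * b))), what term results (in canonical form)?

Canonical form:  a * c + c * d + c * g(a * a * c * d * g(d, b), b * c * d * g(b, a) * g(d, d)) * g(g(a * c * d, b * d * d), a + a * b * d * d + c + g(d, b) + g(d, c)) + c * g(b * g(d, d) + b * g(d, d) + g(g(a, d), b * d), g(a + a + c + c + c + c * d * d + d, g(a * a * c * d, a + a + a * d + b + c + d)))
Match R3:  consume a, a * d
New term:  a * c + c * d + c * g(a * a * c * d * g(d, b), b * c * d * g(b, a) * g(d, d)) * g(g(a * c * d, b * d * d), a + a * b * d * d + c + g(d, b) + g(d, c)) + c * g(b * g(d, d) + b * g(d, d) + g(g(a, d), b * d), g(a + a + c + c + c + c * d * d + d, g(a * a * c * d, a + a + b + c + d)))

Answer: a * c + c * d + c * g(a * a * c * d * g(d, b), b * c * d * g(b, a) * g(d, d)) * g(g(a * c * d, b * d * d), a + a * b * d * d + c + g(d, b) + g(d, c)) + c * g(b * g(d, d) + b * g(d, d) + g(g(a, d), b * d), g(a + a + c + c + c + c * d * d + d, g(a * a * c * d, a + a + b + c + d)))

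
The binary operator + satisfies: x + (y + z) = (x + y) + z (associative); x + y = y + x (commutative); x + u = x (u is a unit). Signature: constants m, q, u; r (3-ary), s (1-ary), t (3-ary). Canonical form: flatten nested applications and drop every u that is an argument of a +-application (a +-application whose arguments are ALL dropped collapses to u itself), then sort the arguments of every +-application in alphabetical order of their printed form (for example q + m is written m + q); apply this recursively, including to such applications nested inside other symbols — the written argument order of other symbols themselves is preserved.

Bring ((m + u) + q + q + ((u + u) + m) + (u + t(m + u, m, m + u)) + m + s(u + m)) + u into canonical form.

Flatten:  m + u + q + q + u + u + m + u + t(m + u, m, m + u) + m + s(u + m) + u
Canonicalize subterm:  t(m + u, m, m + u)  →  t(m, m, m)
Inside:  s(u + m)  →  s(m)
Units out:  drop u (×5)
Order the arguments:  m + m + m + q + q + s(m) + t(m, m, m)

Answer: m + m + m + q + q + s(m) + t(m, m, m)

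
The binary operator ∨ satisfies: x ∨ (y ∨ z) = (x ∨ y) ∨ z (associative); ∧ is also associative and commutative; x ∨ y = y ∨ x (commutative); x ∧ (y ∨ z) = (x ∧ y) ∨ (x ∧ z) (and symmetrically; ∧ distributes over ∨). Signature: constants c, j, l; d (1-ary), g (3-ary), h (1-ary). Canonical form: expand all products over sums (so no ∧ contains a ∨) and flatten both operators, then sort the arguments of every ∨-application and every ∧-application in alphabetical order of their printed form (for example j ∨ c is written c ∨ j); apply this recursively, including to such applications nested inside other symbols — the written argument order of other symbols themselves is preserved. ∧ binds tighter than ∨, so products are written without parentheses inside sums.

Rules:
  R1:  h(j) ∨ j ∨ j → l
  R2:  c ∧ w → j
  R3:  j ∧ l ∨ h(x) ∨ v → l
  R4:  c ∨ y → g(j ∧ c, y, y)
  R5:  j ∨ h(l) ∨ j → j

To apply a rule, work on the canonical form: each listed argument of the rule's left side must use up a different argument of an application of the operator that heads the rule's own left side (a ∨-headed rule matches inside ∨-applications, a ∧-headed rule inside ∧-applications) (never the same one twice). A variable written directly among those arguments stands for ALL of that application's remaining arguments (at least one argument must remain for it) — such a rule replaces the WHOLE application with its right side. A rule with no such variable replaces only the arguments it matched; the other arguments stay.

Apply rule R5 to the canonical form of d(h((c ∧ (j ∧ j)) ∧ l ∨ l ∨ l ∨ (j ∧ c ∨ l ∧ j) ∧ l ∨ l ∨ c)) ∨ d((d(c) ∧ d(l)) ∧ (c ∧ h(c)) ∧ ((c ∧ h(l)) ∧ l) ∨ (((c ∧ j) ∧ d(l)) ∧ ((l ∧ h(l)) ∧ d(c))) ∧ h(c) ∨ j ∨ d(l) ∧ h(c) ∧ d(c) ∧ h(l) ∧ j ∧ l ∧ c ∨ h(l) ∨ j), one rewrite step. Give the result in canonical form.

Canonical form:  d(c ∧ c ∧ d(c) ∧ d(l) ∧ h(c) ∧ h(l) ∧ l ∨ c ∧ d(c) ∧ d(l) ∧ h(c) ∧ h(l) ∧ j ∧ l ∨ c ∧ d(c) ∧ d(l) ∧ h(c) ∧ h(l) ∧ j ∧ l ∨ h(l) ∨ j ∨ j) ∨ d(h(c ∨ c ∧ j ∧ j ∧ l ∨ c ∧ j ∧ l ∨ j ∧ l ∧ l ∨ l ∨ l ∨ l))
R5 matches:  uses h(l), j, j
New term:  d(c ∧ c ∧ d(c) ∧ d(l) ∧ h(c) ∧ h(l) ∧ l ∨ c ∧ d(c) ∧ d(l) ∧ h(c) ∧ h(l) ∧ j ∧ l ∨ c ∧ d(c) ∧ d(l) ∧ h(c) ∧ h(l) ∧ j ∧ l ∨ j) ∨ d(h(c ∨ c ∧ j ∧ j ∧ l ∨ c ∧ j ∧ l ∨ j ∧ l ∧ l ∨ l ∨ l ∨ l))

Answer: d(c ∧ c ∧ d(c) ∧ d(l) ∧ h(c) ∧ h(l) ∧ l ∨ c ∧ d(c) ∧ d(l) ∧ h(c) ∧ h(l) ∧ j ∧ l ∨ c ∧ d(c) ∧ d(l) ∧ h(c) ∧ h(l) ∧ j ∧ l ∨ j) ∨ d(h(c ∨ c ∧ j ∧ j ∧ l ∨ c ∧ j ∧ l ∨ j ∧ l ∧ l ∨ l ∨ l ∨ l))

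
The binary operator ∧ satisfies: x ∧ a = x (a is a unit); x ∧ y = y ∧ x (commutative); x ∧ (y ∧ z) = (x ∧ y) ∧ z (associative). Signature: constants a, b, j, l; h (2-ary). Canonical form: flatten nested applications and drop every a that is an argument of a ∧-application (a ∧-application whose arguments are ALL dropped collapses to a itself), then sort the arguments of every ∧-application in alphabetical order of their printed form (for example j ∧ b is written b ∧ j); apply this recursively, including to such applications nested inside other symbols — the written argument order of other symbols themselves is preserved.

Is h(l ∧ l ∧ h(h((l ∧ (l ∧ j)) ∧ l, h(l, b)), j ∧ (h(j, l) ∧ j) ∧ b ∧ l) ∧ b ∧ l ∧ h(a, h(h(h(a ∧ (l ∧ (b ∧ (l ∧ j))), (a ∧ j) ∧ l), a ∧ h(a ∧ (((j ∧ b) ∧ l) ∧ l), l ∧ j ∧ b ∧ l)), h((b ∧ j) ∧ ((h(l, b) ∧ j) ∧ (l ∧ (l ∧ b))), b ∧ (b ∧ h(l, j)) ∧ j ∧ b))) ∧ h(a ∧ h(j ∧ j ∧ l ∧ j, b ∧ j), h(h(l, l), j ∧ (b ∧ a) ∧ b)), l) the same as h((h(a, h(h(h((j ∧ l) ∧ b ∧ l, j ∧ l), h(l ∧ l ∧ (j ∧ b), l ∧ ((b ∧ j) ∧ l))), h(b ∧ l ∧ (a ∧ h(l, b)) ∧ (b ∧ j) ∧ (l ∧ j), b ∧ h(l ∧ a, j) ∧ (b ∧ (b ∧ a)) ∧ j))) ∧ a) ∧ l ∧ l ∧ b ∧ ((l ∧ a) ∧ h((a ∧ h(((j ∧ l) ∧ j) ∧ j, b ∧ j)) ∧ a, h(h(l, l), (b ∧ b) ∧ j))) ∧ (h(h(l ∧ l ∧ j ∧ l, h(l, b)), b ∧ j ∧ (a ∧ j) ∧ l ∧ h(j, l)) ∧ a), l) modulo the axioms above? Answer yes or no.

Answer: yes — both canonical forms are h(b ∧ h(a, h(h(h(b ∧ j ∧ l ∧ l, j ∧ l), h(b ∧ j ∧ l ∧ l, b ∧ j ∧ l ∧ l)), h(b ∧ b ∧ h(l, b) ∧ j ∧ j ∧ l ∧ l, b ∧ b ∧ b ∧ h(l, j) ∧ j))) ∧ h(h(j ∧ j ∧ j ∧ l, b ∧ j), h(h(l, l), b ∧ b ∧ j)) ∧ h(h(j ∧ l ∧ l ∧ l, h(l, b)), b ∧ h(j, l) ∧ j ∧ j ∧ l) ∧ l ∧ l ∧ l, l)

Derivation:
Left:  h(l ∧ l ∧ h(h((l ∧ (l ∧ j)) ∧ l, h(l, b)), j ∧ (h(j, l) ∧ j) ∧ b ∧ l) ∧ b ∧ l ∧ h(a, h(h(h(a ∧ (l ∧ (b ∧ (l ∧ j))), (a ∧ j) ∧ l), a ∧ h(a ∧ (((j ∧ b) ∧ l) ∧ l), l ∧ j ∧ b ∧ l)), h((b ∧ j) ∧ ((h(l, b) ∧ j) ∧ (l ∧ (l ∧ b))), b ∧ (b ∧ h(l, j)) ∧ j ∧ b))) ∧ h(a ∧ h(j ∧ j ∧ l ∧ j, b ∧ j), h(h(l, l), j ∧ (b ∧ a) ∧ b)), l)
  Focus inside:  l ∧ l ∧ h(h((l ∧ (l ∧ j)) ∧ l, h(l, b)), j ∧ (h(j, l) ∧ j) ∧ b ∧ l) ∧ b ∧ l ∧ h(a, h(h(h(a ∧ (l ∧ (b ∧ (l ∧ j))), (a ∧ j) ∧ l), a ∧ h(a ∧ (((j ∧ b) ∧ l) ∧ l), l ∧ j ∧ b ∧ l)), h((b ∧ j) ∧ ((h(l, b) ∧ j) ∧ (l ∧ (l ∧ b))), b ∧ (b ∧ h(l, j)) ∧ j ∧ b))) ∧ h(a ∧ h(j ∧ j ∧ l ∧ j, b ∧ j), h(h(l, l), j ∧ (b ∧ a) ∧ b))
  Inside:  h(h((l ∧ (l ∧ j)) ∧ l, h(l, b)), j ∧ (h(j, l) ∧ j) ∧ b ∧ l)  →  h(h(j ∧ l ∧ l ∧ l, h(l, b)), b ∧ h(j, l) ∧ j ∧ j ∧ l)
  Simplify inside:  h(a, h(h(h(a ∧ (l ∧ (b ∧ (l ∧ j))), (a ∧ j) ∧ l), a ∧ h(a ∧ (((j ∧ b) ∧ l) ∧ l), l ∧ j ∧ b ∧ l)), h((b ∧ j) ∧ ((h(l, b) ∧ j) ∧ (l ∧ (l ∧ b))), b ∧ (b ∧ h(l, j)) ∧ j ∧ b)))  →  h(a, h(h(h(b ∧ j ∧ l ∧ l, j ∧ l), h(b ∧ j ∧ l ∧ l, b ∧ j ∧ l ∧ l)), h(b ∧ b ∧ h(l, b) ∧ j ∧ j ∧ l ∧ l, b ∧ b ∧ b ∧ h(l, j) ∧ j)))
  Simplify inside:  h(a ∧ h(j ∧ j ∧ l ∧ j, b ∧ j), h(h(l, l), j ∧ (b ∧ a) ∧ b))  →  h(h(j ∧ j ∧ j ∧ l, b ∧ j), h(h(l, l), b ∧ b ∧ j))
  Order the arguments:  b ∧ h(a, h(h(h(b ∧ j ∧ l ∧ l, j ∧ l), h(b ∧ j ∧ l ∧ l, b ∧ j ∧ l ∧ l)), h(b ∧ b ∧ h(l, b) ∧ j ∧ j ∧ l ∧ l, b ∧ b ∧ b ∧ h(l, j) ∧ j))) ∧ h(h(j ∧ j ∧ j ∧ l, b ∧ j), h(h(l, l), b ∧ b ∧ j)) ∧ h(h(j ∧ l ∧ l ∧ l, h(l, b)), b ∧ h(j, l) ∧ j ∧ j ∧ l) ∧ l ∧ l ∧ l
  Put back:  h(b ∧ h(a, h(h(h(b ∧ j ∧ l ∧ l, j ∧ l), h(b ∧ j ∧ l ∧ l, b ∧ j ∧ l ∧ l)), h(b ∧ b ∧ h(l, b) ∧ j ∧ j ∧ l ∧ l, b ∧ b ∧ b ∧ h(l, j) ∧ j))) ∧ h(h(j ∧ j ∧ j ∧ l, b ∧ j), h(h(l, l), b ∧ b ∧ j)) ∧ h(h(j ∧ l ∧ l ∧ l, h(l, b)), b ∧ h(j, l) ∧ j ∧ j ∧ l) ∧ l ∧ l ∧ l, l)
Right:  h((h(a, h(h(h((j ∧ l) ∧ b ∧ l, j ∧ l), h(l ∧ l ∧ (j ∧ b), l ∧ ((b ∧ j) ∧ l))), h(b ∧ l ∧ (a ∧ h(l, b)) ∧ (b ∧ j) ∧ (l ∧ j), b ∧ h(l ∧ a, j) ∧ (b ∧ (b ∧ a)) ∧ j))) ∧ a) ∧ l ∧ l ∧ b ∧ ((l ∧ a) ∧ h((a ∧ h(((j ∧ l) ∧ j) ∧ j, b ∧ j)) ∧ a, h(h(l, l), (b ∧ b) ∧ j))) ∧ (h(h(l ∧ l ∧ j ∧ l, h(l, b)), b ∧ j ∧ (a ∧ j) ∧ l ∧ h(j, l)) ∧ a), l)
  Focus inside:  (h(a, h(h(h((j ∧ l) ∧ b ∧ l, j ∧ l), h(l ∧ l ∧ (j ∧ b), l ∧ ((b ∧ j) ∧ l))), h(b ∧ l ∧ (a ∧ h(l, b)) ∧ (b ∧ j) ∧ (l ∧ j), b ∧ h(l ∧ a, j) ∧ (b ∧ (b ∧ a)) ∧ j))) ∧ a) ∧ l ∧ l ∧ b ∧ ((l ∧ a) ∧ h((a ∧ h(((j ∧ l) ∧ j) ∧ j, b ∧ j)) ∧ a, h(h(l, l), (b ∧ b) ∧ j))) ∧ (h(h(l ∧ l ∧ j ∧ l, h(l, b)), b ∧ j ∧ (a ∧ j) ∧ l ∧ h(j, l)) ∧ a)
  Flatten:  h(a, h(h(h((j ∧ l) ∧ b ∧ l, j ∧ l), h(l ∧ l ∧ (j ∧ b), l ∧ ((b ∧ j) ∧ l))), h(b ∧ l ∧ (a ∧ h(l, b)) ∧ (b ∧ j) ∧ (l ∧ j), b ∧ h(l ∧ a, j) ∧ (b ∧ (b ∧ a)) ∧ j))) ∧ a ∧ l ∧ l ∧ b ∧ l ∧ a ∧ h((a ∧ h(((j ∧ l) ∧ j) ∧ j, b ∧ j)) ∧ a, h(h(l, l), (b ∧ b) ∧ j)) ∧ h(h(l ∧ l ∧ j ∧ l, h(l, b)), b ∧ j ∧ (a ∧ j) ∧ l ∧ h(j, l)) ∧ a
  Canonicalize subterm:  h(a, h(h(h((j ∧ l) ∧ b ∧ l, j ∧ l), h(l ∧ l ∧ (j ∧ b), l ∧ ((b ∧ j) ∧ l))), h(b ∧ l ∧ (a ∧ h(l, b)) ∧ (b ∧ j) ∧ (l ∧ j), b ∧ h(l ∧ a, j) ∧ (b ∧ (b ∧ a)) ∧ j)))  →  h(a, h(h(h(b ∧ j ∧ l ∧ l, j ∧ l), h(b ∧ j ∧ l ∧ l, b ∧ j ∧ l ∧ l)), h(b ∧ b ∧ h(l, b) ∧ j ∧ j ∧ l ∧ l, b ∧ b ∧ b ∧ h(l, j) ∧ j)))
  Canonicalize subterm:  h((a ∧ h(((j ∧ l) ∧ j) ∧ j, b ∧ j)) ∧ a, h(h(l, l), (b ∧ b) ∧ j))  →  h(h(j ∧ j ∧ j ∧ l, b ∧ j), h(h(l, l), b ∧ b ∧ j))
  Simplify inside:  h(h(l ∧ l ∧ j ∧ l, h(l, b)), b ∧ j ∧ (a ∧ j) ∧ l ∧ h(j, l))  →  h(h(j ∧ l ∧ l ∧ l, h(l, b)), b ∧ h(j, l) ∧ j ∧ j ∧ l)
  Unit:  drop a (×3)
  Order the arguments:  b ∧ h(a, h(h(h(b ∧ j ∧ l ∧ l, j ∧ l), h(b ∧ j ∧ l ∧ l, b ∧ j ∧ l ∧ l)), h(b ∧ b ∧ h(l, b) ∧ j ∧ j ∧ l ∧ l, b ∧ b ∧ b ∧ h(l, j) ∧ j))) ∧ h(h(j ∧ j ∧ j ∧ l, b ∧ j), h(h(l, l), b ∧ b ∧ j)) ∧ h(h(j ∧ l ∧ l ∧ l, h(l, b)), b ∧ h(j, l) ∧ j ∧ j ∧ l) ∧ l ∧ l ∧ l
  Rebuild:  h(b ∧ h(a, h(h(h(b ∧ j ∧ l ∧ l, j ∧ l), h(b ∧ j ∧ l ∧ l, b ∧ j ∧ l ∧ l)), h(b ∧ b ∧ h(l, b) ∧ j ∧ j ∧ l ∧ l, b ∧ b ∧ b ∧ h(l, j) ∧ j))) ∧ h(h(j ∧ j ∧ j ∧ l, b ∧ j), h(h(l, l), b ∧ b ∧ j)) ∧ h(h(j ∧ l ∧ l ∧ l, h(l, b)), b ∧ h(j, l) ∧ j ∧ j ∧ l) ∧ l ∧ l ∧ l, l)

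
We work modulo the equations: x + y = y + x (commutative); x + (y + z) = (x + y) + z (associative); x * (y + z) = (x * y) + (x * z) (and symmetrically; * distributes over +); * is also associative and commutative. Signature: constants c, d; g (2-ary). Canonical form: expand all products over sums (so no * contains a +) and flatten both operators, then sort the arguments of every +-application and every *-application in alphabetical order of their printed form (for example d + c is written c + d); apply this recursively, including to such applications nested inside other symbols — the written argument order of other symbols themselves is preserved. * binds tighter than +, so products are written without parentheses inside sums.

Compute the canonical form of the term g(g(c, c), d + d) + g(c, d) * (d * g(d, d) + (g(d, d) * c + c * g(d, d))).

Expand:  g(g(c, c), d + d) + d * g(c, d) * g(d, d) + c * g(c, d) * g(d, d) + c * g(c, d) * g(d, d)
Sort arguments:  c * g(c, d) * g(d, d) + c * g(c, d) * g(d, d) + d * g(c, d) * g(d, d) + g(g(c, c), d + d)

Answer: c * g(c, d) * g(d, d) + c * g(c, d) * g(d, d) + d * g(c, d) * g(d, d) + g(g(c, c), d + d)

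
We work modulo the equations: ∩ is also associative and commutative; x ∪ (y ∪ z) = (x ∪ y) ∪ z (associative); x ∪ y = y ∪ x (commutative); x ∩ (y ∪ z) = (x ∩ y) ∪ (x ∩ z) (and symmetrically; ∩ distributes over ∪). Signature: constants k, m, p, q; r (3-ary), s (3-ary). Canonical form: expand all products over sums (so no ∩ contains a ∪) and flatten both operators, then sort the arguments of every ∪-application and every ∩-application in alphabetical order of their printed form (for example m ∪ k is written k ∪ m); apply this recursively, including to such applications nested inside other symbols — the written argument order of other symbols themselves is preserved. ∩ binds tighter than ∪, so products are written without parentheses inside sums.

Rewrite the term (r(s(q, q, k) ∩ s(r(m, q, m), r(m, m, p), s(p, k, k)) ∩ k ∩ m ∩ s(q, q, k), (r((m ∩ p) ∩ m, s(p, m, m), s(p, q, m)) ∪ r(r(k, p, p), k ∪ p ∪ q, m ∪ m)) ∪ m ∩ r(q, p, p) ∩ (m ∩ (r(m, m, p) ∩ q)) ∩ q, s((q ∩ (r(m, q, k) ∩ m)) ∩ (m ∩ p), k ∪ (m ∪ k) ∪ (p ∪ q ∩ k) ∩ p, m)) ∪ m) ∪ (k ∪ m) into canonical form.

Distribute:  r(k ∩ m ∩ s(q, q, k) ∩ s(q, q, k) ∩ s(r(m, q, m), r(m, m, p), s(p, k, k)), m ∩ m ∩ q ∩ q ∩ r(m, m, p) ∩ r(q, p, p) ∪ r(m ∩ m ∩ p, s(p, m, m), s(p, q, m)) ∪ r(r(k, p, p), k ∪ p ∪ q, m ∪ m), s(m ∩ m ∩ p ∩ q ∩ r(m, q, k), k ∪ k ∪ k ∩ p ∩ q ∪ m ∪ p ∩ p, m)) ∪ m ∪ k ∪ m
Sort:  k ∪ m ∪ m ∪ r(k ∩ m ∩ s(q, q, k) ∩ s(q, q, k) ∩ s(r(m, q, m), r(m, m, p), s(p, k, k)), m ∩ m ∩ q ∩ q ∩ r(m, m, p) ∩ r(q, p, p) ∪ r(m ∩ m ∩ p, s(p, m, m), s(p, q, m)) ∪ r(r(k, p, p), k ∪ p ∪ q, m ∪ m), s(m ∩ m ∩ p ∩ q ∩ r(m, q, k), k ∪ k ∪ k ∩ p ∩ q ∪ m ∪ p ∩ p, m))

Answer: k ∪ m ∪ m ∪ r(k ∩ m ∩ s(q, q, k) ∩ s(q, q, k) ∩ s(r(m, q, m), r(m, m, p), s(p, k, k)), m ∩ m ∩ q ∩ q ∩ r(m, m, p) ∩ r(q, p, p) ∪ r(m ∩ m ∩ p, s(p, m, m), s(p, q, m)) ∪ r(r(k, p, p), k ∪ p ∪ q, m ∪ m), s(m ∩ m ∩ p ∩ q ∩ r(m, q, k), k ∪ k ∪ k ∩ p ∩ q ∪ m ∪ p ∩ p, m))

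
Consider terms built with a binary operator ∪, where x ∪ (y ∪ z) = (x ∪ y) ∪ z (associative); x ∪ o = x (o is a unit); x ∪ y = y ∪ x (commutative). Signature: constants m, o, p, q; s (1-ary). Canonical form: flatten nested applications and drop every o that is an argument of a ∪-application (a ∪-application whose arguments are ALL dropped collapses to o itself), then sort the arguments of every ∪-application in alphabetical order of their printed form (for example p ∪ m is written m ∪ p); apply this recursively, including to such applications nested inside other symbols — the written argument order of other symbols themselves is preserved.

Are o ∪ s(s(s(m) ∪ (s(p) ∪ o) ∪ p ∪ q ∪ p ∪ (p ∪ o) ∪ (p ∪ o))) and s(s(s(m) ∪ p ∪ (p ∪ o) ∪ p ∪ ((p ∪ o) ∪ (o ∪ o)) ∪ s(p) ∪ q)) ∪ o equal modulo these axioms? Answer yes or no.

Left:  o ∪ s(s(s(m) ∪ (s(p) ∪ o) ∪ p ∪ q ∪ p ∪ (p ∪ o) ∪ (p ∪ o)))
  Inside:  s(s(s(m) ∪ (s(p) ∪ o) ∪ p ∪ q ∪ p ∪ (p ∪ o) ∪ (p ∪ o)))  →  s(s(p ∪ p ∪ p ∪ p ∪ q ∪ s(m) ∪ s(p)))
  Drop the unit:  drop o
  Sort arguments:  s(s(p ∪ p ∪ p ∪ p ∪ q ∪ s(m) ∪ s(p)))
Right:  s(s(s(m) ∪ p ∪ (p ∪ o) ∪ p ∪ ((p ∪ o) ∪ (o ∪ o)) ∪ s(p) ∪ q)) ∪ o
  Simplify inside:  s(s(s(m) ∪ p ∪ (p ∪ o) ∪ p ∪ ((p ∪ o) ∪ (o ∪ o)) ∪ s(p) ∪ q))  →  s(s(p ∪ p ∪ p ∪ p ∪ q ∪ s(m) ∪ s(p)))
  Drop the unit:  drop o
  Sort:  s(s(p ∪ p ∪ p ∪ p ∪ q ∪ s(m) ∪ s(p)))

Answer: yes — both canonical forms are s(s(p ∪ p ∪ p ∪ p ∪ q ∪ s(m) ∪ s(p)))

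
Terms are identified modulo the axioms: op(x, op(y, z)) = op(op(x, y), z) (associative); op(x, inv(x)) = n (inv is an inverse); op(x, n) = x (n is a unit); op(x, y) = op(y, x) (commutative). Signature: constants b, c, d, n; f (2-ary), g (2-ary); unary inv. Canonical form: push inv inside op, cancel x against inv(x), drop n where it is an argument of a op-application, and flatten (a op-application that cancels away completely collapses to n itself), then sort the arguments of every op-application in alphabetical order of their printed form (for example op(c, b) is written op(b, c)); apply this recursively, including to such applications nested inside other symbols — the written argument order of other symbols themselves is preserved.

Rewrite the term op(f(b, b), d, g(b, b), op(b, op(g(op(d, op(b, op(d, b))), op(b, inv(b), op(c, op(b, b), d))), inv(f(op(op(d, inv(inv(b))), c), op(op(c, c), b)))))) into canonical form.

Push inv inside:  distribute inv over op and collapse double inv
Collect:  op(f(b, b), d, g(b, b), b, g(op(b, b, d, d), op(b, b, c, d)), inv(f(op(b, c, d), op(b, c, c))))
Sort arguments:  op(b, d, f(b, b), g(b, b), g(op(b, b, d, d), op(b, b, c, d)), inv(f(op(b, c, d), op(b, c, c))))

Answer: op(b, d, f(b, b), g(b, b), g(op(b, b, d, d), op(b, b, c, d)), inv(f(op(b, c, d), op(b, c, c))))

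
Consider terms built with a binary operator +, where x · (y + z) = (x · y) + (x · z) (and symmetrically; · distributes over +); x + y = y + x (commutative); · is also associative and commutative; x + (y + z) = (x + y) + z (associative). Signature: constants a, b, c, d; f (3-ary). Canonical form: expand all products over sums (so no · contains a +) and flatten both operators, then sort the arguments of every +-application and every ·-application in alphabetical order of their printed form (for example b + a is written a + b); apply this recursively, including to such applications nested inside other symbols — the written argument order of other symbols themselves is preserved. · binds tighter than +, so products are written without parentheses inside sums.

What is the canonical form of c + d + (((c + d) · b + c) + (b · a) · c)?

Expand products over sums:  c + d + b · c + b · d + c + a · b · c
Sort arguments:  a · b · c + b · c + b · d + c + c + d

Answer: a · b · c + b · c + b · d + c + c + d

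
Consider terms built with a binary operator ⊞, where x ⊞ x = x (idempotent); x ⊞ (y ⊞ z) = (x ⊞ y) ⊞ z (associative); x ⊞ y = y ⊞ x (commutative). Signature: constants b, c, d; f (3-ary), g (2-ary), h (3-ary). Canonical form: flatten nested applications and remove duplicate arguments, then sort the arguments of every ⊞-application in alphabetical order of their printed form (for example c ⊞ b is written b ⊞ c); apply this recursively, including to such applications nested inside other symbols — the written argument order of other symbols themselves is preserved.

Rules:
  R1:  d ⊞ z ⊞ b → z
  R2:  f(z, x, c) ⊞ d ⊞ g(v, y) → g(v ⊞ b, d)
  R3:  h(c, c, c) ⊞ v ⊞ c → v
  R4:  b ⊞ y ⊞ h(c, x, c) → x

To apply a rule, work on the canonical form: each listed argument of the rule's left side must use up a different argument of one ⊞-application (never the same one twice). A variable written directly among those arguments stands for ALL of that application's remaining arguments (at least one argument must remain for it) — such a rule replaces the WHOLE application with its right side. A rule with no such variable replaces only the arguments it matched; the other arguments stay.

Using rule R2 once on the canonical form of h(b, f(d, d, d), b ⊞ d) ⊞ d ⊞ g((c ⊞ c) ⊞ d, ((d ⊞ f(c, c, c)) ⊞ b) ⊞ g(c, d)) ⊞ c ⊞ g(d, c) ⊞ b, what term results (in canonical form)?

Answer: b ⊞ c ⊞ d ⊞ g(c ⊞ d, b ⊞ g(b ⊞ c, d)) ⊞ g(d, c) ⊞ h(b, f(d, d, d), b ⊞ d)

Derivation:
Canonical form:  b ⊞ c ⊞ d ⊞ g(c ⊞ d, b ⊞ d ⊞ f(c, c, c) ⊞ g(c, d)) ⊞ g(d, c) ⊞ h(b, f(d, d, d), b ⊞ d)
Apply R2:  consuming d, f(c, c, c), g(c, d);  v := c, x := c, y := d, z := c
Result:  b ⊞ c ⊞ d ⊞ g(c ⊞ d, b ⊞ g(b ⊞ c, d)) ⊞ g(d, c) ⊞ h(b, f(d, d, d), b ⊞ d)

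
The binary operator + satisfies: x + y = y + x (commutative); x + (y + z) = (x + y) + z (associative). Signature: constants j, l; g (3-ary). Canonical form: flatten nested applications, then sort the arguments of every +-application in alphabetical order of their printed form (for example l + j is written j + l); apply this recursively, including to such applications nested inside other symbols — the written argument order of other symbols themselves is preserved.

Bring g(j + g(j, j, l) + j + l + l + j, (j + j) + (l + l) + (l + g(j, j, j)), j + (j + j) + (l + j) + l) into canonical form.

Work inside:  (j + j) + (l + l) + (l + g(j, j, j))
Merge nested applications:  j + j + l + l + l + g(j, j, j)
Sort arguments:  g(j, j, j) + j + j + l + l + l
Reassemble:  g(g(j, j, l) + j + j + j + l + l, g(j, j, j) + j + j + l + l + l, j + j + j + j + l + l)

Answer: g(g(j, j, l) + j + j + j + l + l, g(j, j, j) + j + j + l + l + l, j + j + j + j + l + l)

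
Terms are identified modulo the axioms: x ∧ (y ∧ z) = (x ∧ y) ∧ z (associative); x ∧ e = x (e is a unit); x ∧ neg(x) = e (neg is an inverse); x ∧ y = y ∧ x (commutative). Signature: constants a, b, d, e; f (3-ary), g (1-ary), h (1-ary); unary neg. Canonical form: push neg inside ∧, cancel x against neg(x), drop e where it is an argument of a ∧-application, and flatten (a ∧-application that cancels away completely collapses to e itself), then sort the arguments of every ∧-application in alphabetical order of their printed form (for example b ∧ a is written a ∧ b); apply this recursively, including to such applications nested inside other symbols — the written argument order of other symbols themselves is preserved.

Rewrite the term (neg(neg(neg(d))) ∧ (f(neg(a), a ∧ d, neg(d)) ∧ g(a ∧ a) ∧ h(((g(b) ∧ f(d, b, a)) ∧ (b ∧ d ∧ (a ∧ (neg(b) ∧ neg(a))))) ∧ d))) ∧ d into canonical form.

Answer: f(neg(a), a ∧ d, neg(d)) ∧ g(a ∧ a) ∧ h(d ∧ d ∧ f(d, b, a) ∧ g(b))

Derivation:
Push neg inside:  distribute neg over ∧ and collapse double neg
Cancel:  d cancels
Collect terms:  f(neg(a), a ∧ d, neg(d)) ∧ g(a ∧ a) ∧ h(d ∧ d ∧ f(d, b, a) ∧ g(b))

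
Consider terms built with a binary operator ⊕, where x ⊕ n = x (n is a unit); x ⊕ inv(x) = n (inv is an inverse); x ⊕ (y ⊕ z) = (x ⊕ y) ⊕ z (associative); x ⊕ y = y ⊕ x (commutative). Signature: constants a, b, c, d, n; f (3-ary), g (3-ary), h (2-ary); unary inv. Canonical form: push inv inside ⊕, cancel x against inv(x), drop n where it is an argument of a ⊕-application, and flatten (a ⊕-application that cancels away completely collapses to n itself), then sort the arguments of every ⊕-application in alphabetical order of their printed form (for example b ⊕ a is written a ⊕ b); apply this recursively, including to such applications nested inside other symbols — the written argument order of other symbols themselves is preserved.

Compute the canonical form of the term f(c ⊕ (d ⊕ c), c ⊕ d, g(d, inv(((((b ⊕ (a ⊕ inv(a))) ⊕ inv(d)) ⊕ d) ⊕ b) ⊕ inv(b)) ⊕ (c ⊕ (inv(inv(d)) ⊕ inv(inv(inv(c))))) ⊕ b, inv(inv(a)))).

Work inside:  inv(((((b ⊕ (a ⊕ inv(a))) ⊕ inv(d)) ⊕ d) ⊕ b) ⊕ inv(b)) ⊕ (c ⊕ (inv(inv(d)) ⊕ inv(inv(inv(c))))) ⊕ b
Push inv inside:  distribute inv over ⊕ and collapse double inv
Inverses cancel:  b cancels; a cancels; c cancels
Collect:  d
Reassemble:  f(c ⊕ c ⊕ d, c ⊕ d, g(d, d, a))

Answer: f(c ⊕ c ⊕ d, c ⊕ d, g(d, d, a))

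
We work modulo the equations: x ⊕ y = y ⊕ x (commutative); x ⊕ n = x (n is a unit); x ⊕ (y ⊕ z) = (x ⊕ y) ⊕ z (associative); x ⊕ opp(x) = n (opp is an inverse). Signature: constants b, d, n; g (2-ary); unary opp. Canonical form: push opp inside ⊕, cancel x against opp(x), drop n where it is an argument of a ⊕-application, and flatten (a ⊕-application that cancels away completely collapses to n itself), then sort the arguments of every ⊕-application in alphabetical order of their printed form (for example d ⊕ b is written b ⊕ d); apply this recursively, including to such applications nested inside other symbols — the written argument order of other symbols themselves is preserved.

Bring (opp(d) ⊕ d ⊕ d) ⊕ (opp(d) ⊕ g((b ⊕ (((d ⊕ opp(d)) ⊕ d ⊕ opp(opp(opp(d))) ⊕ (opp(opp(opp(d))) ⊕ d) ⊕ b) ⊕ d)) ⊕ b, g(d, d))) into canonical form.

Push opp inside:  distribute opp over ⊕ and collapse double opp
Inverses cancel:  d cancels
Collect terms:  g(b ⊕ b ⊕ b ⊕ d, g(d, d))

Answer: g(b ⊕ b ⊕ b ⊕ d, g(d, d))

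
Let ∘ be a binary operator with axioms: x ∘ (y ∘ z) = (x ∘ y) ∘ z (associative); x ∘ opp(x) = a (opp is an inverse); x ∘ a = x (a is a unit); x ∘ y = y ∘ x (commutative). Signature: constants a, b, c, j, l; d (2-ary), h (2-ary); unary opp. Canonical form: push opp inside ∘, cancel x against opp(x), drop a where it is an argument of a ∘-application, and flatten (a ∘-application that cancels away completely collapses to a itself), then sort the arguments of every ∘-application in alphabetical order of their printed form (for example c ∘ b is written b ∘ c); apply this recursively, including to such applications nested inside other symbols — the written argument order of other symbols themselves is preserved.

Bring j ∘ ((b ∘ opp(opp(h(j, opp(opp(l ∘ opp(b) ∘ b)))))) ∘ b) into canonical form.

Answer: b ∘ b ∘ h(j, l) ∘ j

Derivation:
Push opp inside:  distribute opp over ∘ and collapse double opp
Collect:  j ∘ b ∘ b ∘ h(j, l)
Order the arguments:  b ∘ b ∘ h(j, l) ∘ j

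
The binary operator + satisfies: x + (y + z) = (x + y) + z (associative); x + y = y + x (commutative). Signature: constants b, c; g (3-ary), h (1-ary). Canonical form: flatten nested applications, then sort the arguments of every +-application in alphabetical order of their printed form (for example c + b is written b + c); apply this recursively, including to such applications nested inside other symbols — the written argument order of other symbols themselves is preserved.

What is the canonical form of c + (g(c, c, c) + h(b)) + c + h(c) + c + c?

Answer: c + c + c + c + g(c, c, c) + h(b) + h(c)

Derivation:
Un-nest:  c + g(c, c, c) + h(b) + c + h(c) + c + c
Sort arguments:  c + c + c + c + g(c, c, c) + h(b) + h(c)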